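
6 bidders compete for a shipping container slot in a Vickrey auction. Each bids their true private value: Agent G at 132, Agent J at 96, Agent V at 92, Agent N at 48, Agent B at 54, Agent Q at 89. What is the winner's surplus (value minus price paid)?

Ranking the bids: Agent G 132; Agent J 96; Agent V 92; Agent Q 89; Agent B 54; Agent N 48.
Agent G wins with the top bid and pays the second-highest, 96.
Surplus = 132 − 96 = 36.

Winner's surplus: 36.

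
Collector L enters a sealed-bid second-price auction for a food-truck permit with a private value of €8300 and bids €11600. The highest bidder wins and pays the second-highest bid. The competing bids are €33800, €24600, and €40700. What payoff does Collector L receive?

Highest competing bid: €40700.
Collector L's bid €11600 is not the highest, so Collector L loses, pays nothing, and earns zero payoff.

Payoff = €0.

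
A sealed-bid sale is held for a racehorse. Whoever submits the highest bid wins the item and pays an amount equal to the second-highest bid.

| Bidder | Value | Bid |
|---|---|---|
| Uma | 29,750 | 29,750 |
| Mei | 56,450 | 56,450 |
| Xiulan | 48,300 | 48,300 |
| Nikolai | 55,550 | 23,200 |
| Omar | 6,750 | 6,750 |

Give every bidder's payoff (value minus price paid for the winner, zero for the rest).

Sorted high to low: Mei 56,450, then Xiulan 48,300, then Uma 29,750, then Nikolai 23,200, then Omar 6,750.
Mei has the top bid and wins; the price is the second-highest bid, 48,300.
Mei's payoff = 56,450 − 48,300 = 8,150. All other bidders lose, so their payoff is 0.

Uma 0, Mei 8,150, Xiulan 0, Nikolai 0, Omar 0.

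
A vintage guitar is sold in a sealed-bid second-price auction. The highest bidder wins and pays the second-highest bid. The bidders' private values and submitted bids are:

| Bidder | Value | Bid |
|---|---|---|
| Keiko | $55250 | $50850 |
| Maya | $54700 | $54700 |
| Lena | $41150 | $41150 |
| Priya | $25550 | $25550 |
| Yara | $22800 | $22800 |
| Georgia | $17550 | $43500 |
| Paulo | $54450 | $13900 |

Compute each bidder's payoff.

Payoffs: Keiko $0, Maya $3850, Lena $0, Priya $0, Yara $0, Georgia $0, Paulo $0.

Ranking the bids: Maya $54700; Keiko $50850; Georgia $43500; Lena $41150; Priya $25550; Yara $22800; Paulo $13900.
Maya has the top bid and wins; the price is the second-highest bid, $50850.
Maya's payoff = $54700 − $50850 = $3850. All other bidders lose, so their payoff is 0.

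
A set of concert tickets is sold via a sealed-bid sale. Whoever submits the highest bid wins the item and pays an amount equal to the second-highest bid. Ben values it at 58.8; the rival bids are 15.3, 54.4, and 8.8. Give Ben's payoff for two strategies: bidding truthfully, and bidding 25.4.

The highest competing bid is 54.4.
Bidding truthfully at 58.8: Ben has the top bid, wins, and pays the second-highest bid 54.4. Payoff = 58.8 − 54.4 = 4.4.
Bidding 25.4: the top bid is 54.4 (a rival), so Ben loses. Payoff = 0.0.
This is the dominant-strategy logic: truthful bidding weakly beats any alternative.

(a) 4.4  (b) 0.0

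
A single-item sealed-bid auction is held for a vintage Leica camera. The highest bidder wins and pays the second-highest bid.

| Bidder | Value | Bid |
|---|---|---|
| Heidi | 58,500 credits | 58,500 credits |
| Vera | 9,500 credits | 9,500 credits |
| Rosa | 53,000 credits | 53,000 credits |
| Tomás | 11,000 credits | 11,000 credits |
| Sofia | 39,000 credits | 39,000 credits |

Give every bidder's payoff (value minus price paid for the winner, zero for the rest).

Heidi 5,500 credits, Vera 0 credits, Rosa 0 credits, Tomás 0 credits, Sofia 0 credits.

Ranking the bids: Heidi 58,500 credits; Rosa 53,000 credits; Sofia 39,000 credits; Tomás 11,000 credits; Vera 9,500 credits.
Heidi has the top bid and wins; the price is the second-highest bid, 53,000 credits.
Heidi's payoff = 58,500 credits − 53,000 credits = 5,500 credits. All other bidders lose, so their payoff is 0.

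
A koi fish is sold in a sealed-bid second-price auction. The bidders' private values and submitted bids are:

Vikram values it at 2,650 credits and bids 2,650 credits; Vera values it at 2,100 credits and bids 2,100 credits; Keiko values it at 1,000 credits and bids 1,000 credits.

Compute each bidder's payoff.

Sorted high to low: Vikram 2,650 credits; Vera 2,100 credits; Keiko 1,000 credits.
Vikram has the top bid and wins; the price is the second-highest bid, 2,100 credits.
Vikram's payoff = 2,650 credits − 2,100 credits = 550 credits. All other bidders lose, so their payoff is 0.

Vikram 550 credits, Vera 0 credits, Keiko 0 credits.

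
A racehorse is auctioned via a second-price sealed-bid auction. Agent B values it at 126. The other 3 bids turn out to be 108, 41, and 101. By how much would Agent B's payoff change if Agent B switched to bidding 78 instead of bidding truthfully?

-18

The highest competing bid is 108.
Bidding truthfully at 126: Agent B has the top bid, wins, and pays the second-highest bid 108. Payoff = 126 − 108 = 18.
Bidding 78: the top bid is 108 (a rival), so Agent B loses. Payoff = 0.
Change = 0 − 18 = -18.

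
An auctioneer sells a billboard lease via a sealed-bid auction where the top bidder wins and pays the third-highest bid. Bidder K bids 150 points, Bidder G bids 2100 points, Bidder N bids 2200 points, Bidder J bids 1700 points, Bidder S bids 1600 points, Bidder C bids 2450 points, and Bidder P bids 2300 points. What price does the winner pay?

The winner pays 2200 points.

Bids in descending order: Bidder C 2450 points, then Bidder P 2300 points, then Bidder N 2200 points, then Bidder G 2100 points, then Bidder J 1700 points, then Bidder S 1600 points, then Bidder K 150 points.
Bidder C is the highest bidder, so Bidder C wins.
Under the third-price rule, the price is the third-highest bid: 2200 points.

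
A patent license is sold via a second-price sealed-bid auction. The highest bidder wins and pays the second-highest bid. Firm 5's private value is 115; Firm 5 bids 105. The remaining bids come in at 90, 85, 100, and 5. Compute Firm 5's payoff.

15

Highest competing bid: 100.
Firm 5's bid 105 is the highest overall, so Firm 5 wins and pays the second-highest bid, 100.
Payoff = value − price = 115 − 100 = 15.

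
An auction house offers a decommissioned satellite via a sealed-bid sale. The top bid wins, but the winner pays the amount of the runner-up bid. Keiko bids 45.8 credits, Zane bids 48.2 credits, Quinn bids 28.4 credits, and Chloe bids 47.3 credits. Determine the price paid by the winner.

Price paid: 47.3 credits.

Sorted high to low: Zane 48.2 credits, then Chloe 47.3 credits, then Keiko 45.8 credits, then Quinn 28.4 credits.
Zane has the highest bid, so Zane wins.
The second-highest bid is 47.3 credits, so that is what Zane pays.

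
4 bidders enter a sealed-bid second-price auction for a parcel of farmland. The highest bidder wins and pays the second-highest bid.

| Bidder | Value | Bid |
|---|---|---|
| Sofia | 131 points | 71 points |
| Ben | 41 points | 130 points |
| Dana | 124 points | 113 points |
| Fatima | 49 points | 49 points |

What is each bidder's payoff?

Sorted high to low: Ben 130 points, then Dana 113 points, then Sofia 71 points, then Fatima 49 points.
Ben has the top bid and wins; the price is the second-highest bid, 113 points.
Ben's payoff = 41 points − 113 points = -72 points. All other bidders lose, so their payoff is 0.

Payoffs: Sofia 0 points, Ben -72 points, Dana 0 points, Fatima 0 points.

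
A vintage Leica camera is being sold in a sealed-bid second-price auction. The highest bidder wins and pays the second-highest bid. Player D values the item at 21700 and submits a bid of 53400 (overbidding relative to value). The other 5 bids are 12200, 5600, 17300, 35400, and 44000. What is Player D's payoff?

Highest competing bid: 44000.
Player D's bid 53400 is the highest overall, so Player D wins and pays the second-highest bid, 44000.
Payoff = value − price = 21700 − 44000 = -22300.

-22300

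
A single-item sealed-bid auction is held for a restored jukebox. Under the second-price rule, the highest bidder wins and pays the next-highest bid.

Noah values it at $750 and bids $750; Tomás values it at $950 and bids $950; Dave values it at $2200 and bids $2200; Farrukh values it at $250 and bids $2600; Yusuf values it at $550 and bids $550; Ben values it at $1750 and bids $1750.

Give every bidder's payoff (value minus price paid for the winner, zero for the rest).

Bids in descending order: Farrukh $2600; Dave $2200; Ben $1750; Tomás $950; Noah $750; Yusuf $550.
Farrukh has the top bid and wins; the price is the second-highest bid, $2200.
Farrukh's payoff = $250 − $2200 = -$1950. All other bidders lose, so their payoff is 0.

Payoffs: Noah $0, Tomás $0, Dave $0, Farrukh -$1950, Yusuf $0, Ben $0.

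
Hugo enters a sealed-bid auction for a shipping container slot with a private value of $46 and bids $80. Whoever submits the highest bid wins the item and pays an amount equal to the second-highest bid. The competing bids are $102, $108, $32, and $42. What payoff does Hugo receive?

Highest competing bid: $108.
Hugo's bid $80 is not the highest, so Hugo loses, pays nothing, and earns zero payoff.

Hugo's payoff: $0.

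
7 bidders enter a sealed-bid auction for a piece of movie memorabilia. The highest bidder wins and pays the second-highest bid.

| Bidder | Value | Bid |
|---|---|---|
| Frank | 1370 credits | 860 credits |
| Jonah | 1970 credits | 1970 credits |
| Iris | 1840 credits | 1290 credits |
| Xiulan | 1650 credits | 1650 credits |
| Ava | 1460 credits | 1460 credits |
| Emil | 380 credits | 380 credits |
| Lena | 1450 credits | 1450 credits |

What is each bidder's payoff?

Frank 0 credits, Jonah 320 credits, Iris 0 credits, Xiulan 0 credits, Ava 0 credits, Emil 0 credits, Lena 0 credits.

Ranking the bids: Jonah 1970 credits, then Xiulan 1650 credits, then Ava 1460 credits, then Lena 1450 credits, then Iris 1290 credits, then Frank 860 credits, then Emil 380 credits.
Jonah has the top bid and wins; the price is the second-highest bid, 1650 credits.
Jonah's payoff = 1970 credits − 1650 credits = 320 credits. All other bidders lose, so their payoff is 0.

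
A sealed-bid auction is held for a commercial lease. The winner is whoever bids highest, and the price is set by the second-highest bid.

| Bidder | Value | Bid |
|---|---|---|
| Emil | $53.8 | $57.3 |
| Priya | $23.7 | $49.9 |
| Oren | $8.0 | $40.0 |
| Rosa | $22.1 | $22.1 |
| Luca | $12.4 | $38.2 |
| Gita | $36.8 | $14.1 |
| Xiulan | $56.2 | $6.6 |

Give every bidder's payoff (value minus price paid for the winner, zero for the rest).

Sorted high to low: Emil $57.3; Priya $49.9; Oren $40.0; Luca $38.2; Rosa $22.1; Gita $14.1; Xiulan $6.6.
Emil has the top bid and wins; the price is the second-highest bid, $49.9.
Emil's payoff = $53.8 − $49.9 = $3.9. All other bidders lose, so their payoff is 0.

Emil $3.9, Priya $0.0, Oren $0.0, Rosa $0.0, Luca $0.0, Gita $0.0, Xiulan $0.0.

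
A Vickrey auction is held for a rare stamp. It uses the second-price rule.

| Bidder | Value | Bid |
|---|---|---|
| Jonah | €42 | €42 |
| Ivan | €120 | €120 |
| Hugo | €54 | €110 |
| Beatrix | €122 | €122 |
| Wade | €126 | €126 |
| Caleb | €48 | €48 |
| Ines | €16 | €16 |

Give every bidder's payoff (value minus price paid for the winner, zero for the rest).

Sorted high to low: Wade €126 > Beatrix €122 > Ivan €120 > Hugo €110 > Caleb €48 > Jonah €42 > Ines €16.
Wade has the top bid and wins; the price is the second-highest bid, €122.
Wade's payoff = €126 − €122 = €4. All other bidders lose, so their payoff is 0.

Payoffs: Jonah €0, Ivan €0, Hugo €0, Beatrix €0, Wade €4, Caleb €0, Ines €0.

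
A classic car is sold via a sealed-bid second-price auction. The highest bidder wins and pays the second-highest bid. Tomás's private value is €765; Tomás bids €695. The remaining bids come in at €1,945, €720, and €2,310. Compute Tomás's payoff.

Highest competing bid: €2,310.
Tomás's bid €695 is not the highest, so Tomás loses, pays nothing, and earns zero payoff.

Tomás's payoff: €0.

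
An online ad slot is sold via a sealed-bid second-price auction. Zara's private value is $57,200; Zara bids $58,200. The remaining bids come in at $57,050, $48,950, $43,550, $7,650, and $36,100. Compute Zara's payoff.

Highest competing bid: $57,050.
Zara's bid $58,200 is the highest overall, so Zara wins and pays the second-highest bid, $57,050.
Payoff = value − price = $57,200 − $57,050 = $150.

$150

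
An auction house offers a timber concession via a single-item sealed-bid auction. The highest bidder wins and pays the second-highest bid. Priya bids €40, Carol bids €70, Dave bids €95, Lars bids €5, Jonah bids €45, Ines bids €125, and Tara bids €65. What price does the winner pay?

Sorted high to low: Ines €125 > Dave €95 > Carol €70 > Tara €65 > Jonah €45 > Priya €40 > Lars €5.
Ines has the highest bid, so Ines wins.
The second-highest bid is €95, so that is what Ines pays.

€95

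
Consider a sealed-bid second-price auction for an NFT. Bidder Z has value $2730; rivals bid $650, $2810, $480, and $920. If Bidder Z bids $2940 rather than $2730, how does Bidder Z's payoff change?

The highest competing bid is $2810.
Bidding truthfully at $2730: the top bid is $2810 (a rival), so Bidder Z loses. Payoff = $0.
Bidding $2940: Bidder Z has the top bid, wins, and pays the second-highest bid $2810. Payoff = $2730 − $2810 = -$80.
Change = -$80 − $0 = -$80.

Payoff change: -$80.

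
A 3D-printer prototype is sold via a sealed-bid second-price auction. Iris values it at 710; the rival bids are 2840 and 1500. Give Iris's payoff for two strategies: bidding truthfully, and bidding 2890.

The highest competing bid is 2840.
Bidding truthfully at 710: the top bid is 2840 (a rival), so Iris loses. Payoff = 0.
Bidding 2890: Iris has the top bid, wins, and pays the second-highest bid 2840. Payoff = 710 − 2840 = -2130.

Truthful: 0; alternative: -2130.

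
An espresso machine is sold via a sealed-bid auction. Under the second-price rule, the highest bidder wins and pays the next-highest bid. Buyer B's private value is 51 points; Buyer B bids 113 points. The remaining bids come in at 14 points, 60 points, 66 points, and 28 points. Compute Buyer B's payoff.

Buyer B's payoff: -15 points.

Highest competing bid: 66 points.
Buyer B's bid 113 points is the highest overall, so Buyer B wins and pays the second-highest bid, 66 points.
Payoff = value − price = 51 points − 66 points = -15 points.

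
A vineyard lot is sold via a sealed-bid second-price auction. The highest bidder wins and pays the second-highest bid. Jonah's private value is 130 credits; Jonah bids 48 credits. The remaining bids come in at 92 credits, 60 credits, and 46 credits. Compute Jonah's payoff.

Highest competing bid: 92 credits.
Jonah's bid 48 credits is not the highest, so Jonah loses, pays nothing, and earns zero payoff.

0 credits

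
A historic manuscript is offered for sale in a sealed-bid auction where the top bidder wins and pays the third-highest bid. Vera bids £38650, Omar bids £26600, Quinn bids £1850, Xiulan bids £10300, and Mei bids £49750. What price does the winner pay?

Sorted high to low: Mei £49750, then Vera £38650, then Omar £26600, then Xiulan £10300, then Quinn £1850.
Mei is the highest bidder, so Mei wins.
Under the third-price rule, the price is the third-highest bid: £26600.

Price paid: £26600.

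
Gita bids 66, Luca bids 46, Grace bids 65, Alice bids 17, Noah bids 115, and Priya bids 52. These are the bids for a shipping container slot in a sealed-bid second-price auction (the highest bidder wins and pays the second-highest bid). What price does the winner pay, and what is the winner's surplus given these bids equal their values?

The winner pays 66 for a surplus of 49.

Ranking the bids: Noah 115; Gita 66; Grace 65; Priya 52; Luca 46; Alice 17.
Noah is the highest bidder, so Noah wins.
Under the second-price rule, the price is the second-highest bid: 66.
Surplus = 115 − 66 = 49.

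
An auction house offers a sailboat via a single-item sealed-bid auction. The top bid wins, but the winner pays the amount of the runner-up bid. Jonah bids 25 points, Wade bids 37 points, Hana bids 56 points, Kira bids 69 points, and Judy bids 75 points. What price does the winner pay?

Sorted high to low: Judy 75 points, then Kira 69 points, then Hana 56 points, then Wade 37 points, then Jonah 25 points.
Judy has the highest bid, so Judy wins.
The second-highest bid is 69 points, so that is what Judy pays.

The winner pays 69 points.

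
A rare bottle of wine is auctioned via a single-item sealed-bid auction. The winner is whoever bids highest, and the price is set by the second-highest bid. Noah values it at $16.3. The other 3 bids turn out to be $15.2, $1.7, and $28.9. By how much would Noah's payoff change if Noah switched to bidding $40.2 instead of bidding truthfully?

Payoff change: -$12.6.

The highest competing bid is $28.9.
Bidding truthfully at $16.3: the top bid is $28.9 (a rival), so Noah loses. Payoff = $0.0.
Bidding $40.2: Noah has the top bid, wins, and pays the second-highest bid $28.9. Payoff = $16.3 − $28.9 = -$12.6.
Change = -$12.6 − $0.0 = -$12.6.
Deviating from a truthful bid can only lose payoff in a second-price auction — never gain.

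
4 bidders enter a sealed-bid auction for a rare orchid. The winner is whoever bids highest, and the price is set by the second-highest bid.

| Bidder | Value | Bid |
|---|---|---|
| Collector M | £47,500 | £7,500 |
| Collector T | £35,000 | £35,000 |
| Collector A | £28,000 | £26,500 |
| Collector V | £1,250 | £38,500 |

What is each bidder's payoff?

Bids in descending order: Collector V £38,500; Collector T £35,000; Collector A £26,500; Collector M £7,500.
Collector V has the top bid and wins; the price is the second-highest bid, £35,000.
Collector V's payoff = £1,250 − £35,000 = -£33,750. All other bidders lose, so their payoff is 0.

Payoffs: Collector M £0, Collector T £0, Collector A £0, Collector V -£33,750.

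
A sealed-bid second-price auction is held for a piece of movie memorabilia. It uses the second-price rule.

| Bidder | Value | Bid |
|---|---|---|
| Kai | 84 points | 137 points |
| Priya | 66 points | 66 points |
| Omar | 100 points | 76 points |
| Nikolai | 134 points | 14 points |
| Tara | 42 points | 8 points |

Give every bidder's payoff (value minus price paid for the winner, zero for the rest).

Ordered from highest: Kai 137 points; Omar 76 points; Priya 66 points; Nikolai 14 points; Tara 8 points.
Kai has the top bid and wins; the price is the second-highest bid, 76 points.
Kai's payoff = 84 points − 76 points = 8 points. All other bidders lose, so their payoff is 0.

Payoffs: Kai 8 points, Priya 0 points, Omar 0 points, Nikolai 0 points, Tara 0 points.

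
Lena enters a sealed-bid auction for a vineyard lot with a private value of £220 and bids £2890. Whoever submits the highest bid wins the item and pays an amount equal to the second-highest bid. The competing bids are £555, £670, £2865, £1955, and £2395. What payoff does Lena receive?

Highest competing bid: £2865.
Lena's bid £2890 is the highest overall, so Lena wins and pays the second-highest bid, £2865.
Payoff = value − price = £220 − £2865 = -£2645.

-£2645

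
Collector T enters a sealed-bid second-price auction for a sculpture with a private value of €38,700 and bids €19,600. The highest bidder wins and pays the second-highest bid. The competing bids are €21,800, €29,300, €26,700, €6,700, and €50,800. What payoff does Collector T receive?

€0

Highest competing bid: €50,800.
Collector T's bid €19,600 is not the highest, so Collector T loses, pays nothing, and earns zero payoff.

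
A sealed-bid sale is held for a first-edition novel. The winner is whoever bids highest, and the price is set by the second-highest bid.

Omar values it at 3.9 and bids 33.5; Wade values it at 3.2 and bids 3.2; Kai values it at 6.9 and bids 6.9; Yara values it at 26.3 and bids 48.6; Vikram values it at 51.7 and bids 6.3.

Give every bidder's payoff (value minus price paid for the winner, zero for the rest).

Sorted high to low: Yara 48.6, then Omar 33.5, then Kai 6.9, then Vikram 6.3, then Wade 3.2.
Yara has the top bid and wins; the price is the second-highest bid, 33.5.
Yara's payoff = 26.3 − 33.5 = -7.2. All other bidders lose, so their payoff is 0.

Omar 0.0, Wade 0.0, Kai 0.0, Yara -7.2, Vikram 0.0.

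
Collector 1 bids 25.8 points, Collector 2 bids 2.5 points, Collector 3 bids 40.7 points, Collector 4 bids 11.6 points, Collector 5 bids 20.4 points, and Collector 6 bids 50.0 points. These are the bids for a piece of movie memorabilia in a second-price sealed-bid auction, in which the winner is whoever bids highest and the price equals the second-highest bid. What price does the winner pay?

40.7 points

Ranking the bids: Collector 6 50.0 points, then Collector 3 40.7 points, then Collector 1 25.8 points, then Collector 5 20.4 points, then Collector 4 11.6 points, then Collector 2 2.5 points.
Collector 6 is the highest bidder, so Collector 6 wins.
Under the second-price rule, the price is the second-highest bid: 40.7 points.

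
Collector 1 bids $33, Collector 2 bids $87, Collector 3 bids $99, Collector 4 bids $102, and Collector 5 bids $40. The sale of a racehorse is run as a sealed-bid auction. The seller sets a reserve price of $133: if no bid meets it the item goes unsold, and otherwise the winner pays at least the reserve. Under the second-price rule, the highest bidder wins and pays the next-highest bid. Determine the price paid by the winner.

unsold

Ranking the bids: Collector 4 $102, then Collector 3 $99, then Collector 2 $87, then Collector 5 $40, then Collector 1 $33.
The top bid $102 is below the reserve $133, so the item goes unsold and nothing is paid.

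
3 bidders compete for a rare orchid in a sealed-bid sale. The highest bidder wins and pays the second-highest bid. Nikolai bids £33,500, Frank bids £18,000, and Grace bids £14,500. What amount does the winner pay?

Ordered from highest: Nikolai £33,500; Frank £18,000; Grace £14,500.
Nikolai has the highest bid, so Nikolai wins.
The second-highest bid is £18,000, so that is what Nikolai pays.

The winner pays £18,000.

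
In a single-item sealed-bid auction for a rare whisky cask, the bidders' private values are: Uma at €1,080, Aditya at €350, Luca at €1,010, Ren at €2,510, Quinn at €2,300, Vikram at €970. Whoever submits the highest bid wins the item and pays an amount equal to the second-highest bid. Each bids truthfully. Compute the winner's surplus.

Ranking the bids: Ren €2,510, then Quinn €2,300, then Uma €1,080, then Luca €1,010, then Vikram €970, then Aditya €350.
Ren wins with the top bid and pays the second-highest, €2,300.
Surplus = €2,510 − €2,300 = €210.

€210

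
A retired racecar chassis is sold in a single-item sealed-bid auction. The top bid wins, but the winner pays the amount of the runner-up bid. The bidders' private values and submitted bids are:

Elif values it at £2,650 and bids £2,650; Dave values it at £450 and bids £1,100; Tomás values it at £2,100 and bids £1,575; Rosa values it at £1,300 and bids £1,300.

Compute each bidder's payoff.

Ordered from highest: Elif £2,650; Tomás £1,575; Rosa £1,300; Dave £1,100.
Elif has the top bid and wins; the price is the second-highest bid, £1,575.
Elif's payoff = £2,650 − £1,575 = £1,075. All other bidders lose, so their payoff is 0.

Elif £1,075, Dave £0, Tomás £0, Rosa £0.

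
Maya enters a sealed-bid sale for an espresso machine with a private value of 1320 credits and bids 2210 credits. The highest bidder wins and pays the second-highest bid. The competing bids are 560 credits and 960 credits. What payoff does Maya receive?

Payoff = 360 credits.

Highest competing bid: 960 credits.
Maya's bid 2210 credits is the highest overall, so Maya wins and pays the second-highest bid, 960 credits.
Payoff = value − price = 1320 credits − 960 credits = 360 credits.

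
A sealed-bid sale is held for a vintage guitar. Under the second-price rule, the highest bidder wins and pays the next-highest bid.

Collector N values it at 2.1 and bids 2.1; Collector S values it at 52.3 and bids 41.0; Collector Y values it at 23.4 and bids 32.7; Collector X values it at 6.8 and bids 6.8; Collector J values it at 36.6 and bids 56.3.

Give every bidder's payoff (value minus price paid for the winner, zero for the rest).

Ranking the bids: Collector J 56.3; Collector S 41.0; Collector Y 32.7; Collector X 6.8; Collector N 2.1.
Collector J has the top bid and wins; the price is the second-highest bid, 41.0.
Collector J's payoff = 36.6 − 41.0 = -4.4. All other bidders lose, so their payoff is 0.

Collector N 0.0, Collector S 0.0, Collector Y 0.0, Collector X 0.0, Collector J -4.4.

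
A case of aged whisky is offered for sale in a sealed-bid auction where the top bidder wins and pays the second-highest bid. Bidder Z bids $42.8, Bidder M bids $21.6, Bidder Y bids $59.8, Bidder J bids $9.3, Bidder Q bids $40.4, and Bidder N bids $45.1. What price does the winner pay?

The winner pays $45.1.

Ranking the bids: Bidder Y $59.8 > Bidder N $45.1 > Bidder Z $42.8 > Bidder Q $40.4 > Bidder M $21.6 > Bidder J $9.3.
Bidder Y is the highest bidder, so Bidder Y wins.
Under the second-price rule, the price is the second-highest bid: $45.1.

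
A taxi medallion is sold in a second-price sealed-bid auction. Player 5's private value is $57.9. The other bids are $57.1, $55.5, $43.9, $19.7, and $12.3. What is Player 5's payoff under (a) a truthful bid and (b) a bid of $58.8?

(a) $0.8  (b) $0.8

The highest competing bid is $57.1.
Bidding truthfully at $57.9: Player 5 has the top bid, wins, and pays the second-highest bid $57.1. Payoff = $57.9 − $57.1 = $0.8.
Bidding $58.8: Player 5 has the top bid, wins, and pays the second-highest bid $57.1. Payoff = $57.9 − $57.1 = $0.8.
The bid only affects whether you win, not the price — here both bids land on the same side of the top rival bid, so the deviation is payoff-neutral.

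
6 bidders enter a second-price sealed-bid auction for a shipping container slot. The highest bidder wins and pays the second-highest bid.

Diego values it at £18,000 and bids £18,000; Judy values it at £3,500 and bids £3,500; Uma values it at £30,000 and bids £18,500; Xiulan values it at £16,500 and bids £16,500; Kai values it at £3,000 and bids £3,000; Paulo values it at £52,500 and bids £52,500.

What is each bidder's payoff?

Diego £0, Judy £0, Uma £0, Xiulan £0, Kai £0, Paulo £34,000.

Bids in descending order: Paulo £52,500, then Uma £18,500, then Diego £18,000, then Xiulan £16,500, then Judy £3,500, then Kai £3,000.
Paulo has the top bid and wins; the price is the second-highest bid, £18,500.
Paulo's payoff = £52,500 − £18,500 = £34,000. All other bidders lose, so their payoff is 0.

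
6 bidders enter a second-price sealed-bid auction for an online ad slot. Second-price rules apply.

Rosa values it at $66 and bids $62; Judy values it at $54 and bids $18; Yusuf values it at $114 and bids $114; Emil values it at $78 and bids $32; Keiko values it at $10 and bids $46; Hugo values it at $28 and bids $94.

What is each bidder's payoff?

Payoffs: Rosa $0, Judy $0, Yusuf $20, Emil $0, Keiko $0, Hugo $0.

Bids in descending order: Yusuf $114; Hugo $94; Rosa $62; Keiko $46; Emil $32; Judy $18.
Yusuf has the top bid and wins; the price is the second-highest bid, $94.
Yusuf's payoff = $114 − $94 = $20. All other bidders lose, so their payoff is 0.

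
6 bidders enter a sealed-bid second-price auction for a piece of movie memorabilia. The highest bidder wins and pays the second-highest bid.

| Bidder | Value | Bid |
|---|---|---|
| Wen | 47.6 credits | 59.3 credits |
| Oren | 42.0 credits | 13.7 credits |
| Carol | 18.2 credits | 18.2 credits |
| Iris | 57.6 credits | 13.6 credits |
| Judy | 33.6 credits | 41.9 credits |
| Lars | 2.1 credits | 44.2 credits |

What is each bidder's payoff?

Sorted high to low: Wen 59.3 credits, then Lars 44.2 credits, then Judy 41.9 credits, then Carol 18.2 credits, then Oren 13.7 credits, then Iris 13.6 credits.
Wen has the top bid and wins; the price is the second-highest bid, 44.2 credits.
Wen's payoff = 47.6 credits − 44.2 credits = 3.4 credits. All other bidders lose, so their payoff is 0.

Wen 3.4 credits, Oren 0.0 credits, Carol 0.0 credits, Iris 0.0 credits, Judy 0.0 credits, Lars 0.0 credits.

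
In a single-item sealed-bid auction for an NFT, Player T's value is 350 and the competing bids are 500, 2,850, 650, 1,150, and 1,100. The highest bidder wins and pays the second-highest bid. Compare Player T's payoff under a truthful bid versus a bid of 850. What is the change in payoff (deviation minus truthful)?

The highest competing bid is 2,850.
Bidding truthfully at 350: the top bid is 2,850 (a rival), so Player T loses. Payoff = 0.
Bidding 850: the top bid is 2,850 (a rival), so Player T loses. Payoff = 0.
Change = 0 − 0 = 0.

Change in payoff: 0.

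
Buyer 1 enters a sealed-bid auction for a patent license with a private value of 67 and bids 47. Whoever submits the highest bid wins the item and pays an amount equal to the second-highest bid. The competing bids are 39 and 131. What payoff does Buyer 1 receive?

0

Highest competing bid: 131.
Buyer 1's bid 47 is not the highest, so Buyer 1 loses, pays nothing, and earns zero payoff.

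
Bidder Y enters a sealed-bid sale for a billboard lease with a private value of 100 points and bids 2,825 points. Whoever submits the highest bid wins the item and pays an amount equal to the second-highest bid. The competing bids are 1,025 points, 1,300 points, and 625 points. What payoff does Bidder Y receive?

Highest competing bid: 1,300 points.
Bidder Y's bid 2,825 points is the highest overall, so Bidder Y wins and pays the second-highest bid, 1,300 points.
Payoff = value − price = 100 points − 1,300 points = -1,200 points.

-1,200 points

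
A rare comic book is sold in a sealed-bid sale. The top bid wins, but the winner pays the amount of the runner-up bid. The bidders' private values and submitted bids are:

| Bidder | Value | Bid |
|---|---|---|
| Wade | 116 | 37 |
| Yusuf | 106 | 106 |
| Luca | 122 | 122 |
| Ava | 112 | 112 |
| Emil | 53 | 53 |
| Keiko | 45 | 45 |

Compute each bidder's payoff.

Payoffs: Wade 0, Yusuf 0, Luca 10, Ava 0, Emil 0, Keiko 0.

Ordered from highest: Luca 122 > Ava 112 > Yusuf 106 > Emil 53 > Keiko 45 > Wade 37.
Luca has the top bid and wins; the price is the second-highest bid, 112.
Luca's payoff = 122 − 112 = 10. All other bidders lose, so their payoff is 0.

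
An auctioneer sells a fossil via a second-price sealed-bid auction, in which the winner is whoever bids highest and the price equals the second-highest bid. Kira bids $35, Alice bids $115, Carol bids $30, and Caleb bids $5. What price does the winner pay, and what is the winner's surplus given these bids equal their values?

Ordered from highest: Alice $115 > Kira $35 > Carol $30 > Caleb $5.
Alice is the highest bidder, so Alice wins.
Under the second-price rule, the price is the second-highest bid: $35.
Surplus = $115 − $35 = $80.

Price $35; surplus $80.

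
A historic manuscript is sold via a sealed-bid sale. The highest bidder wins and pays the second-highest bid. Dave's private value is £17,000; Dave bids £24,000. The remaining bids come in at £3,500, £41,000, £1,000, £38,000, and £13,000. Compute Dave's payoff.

Dave's payoff: £0.

Highest competing bid: £41,000.
Dave's bid £24,000 is not the highest, so Dave loses, pays nothing, and earns zero payoff.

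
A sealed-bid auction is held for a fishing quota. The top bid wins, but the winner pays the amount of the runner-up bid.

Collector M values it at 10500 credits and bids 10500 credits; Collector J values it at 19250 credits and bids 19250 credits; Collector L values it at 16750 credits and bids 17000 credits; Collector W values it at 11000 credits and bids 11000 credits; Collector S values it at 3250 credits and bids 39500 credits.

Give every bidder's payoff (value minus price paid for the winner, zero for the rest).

Ranking the bids: Collector S 39500 credits, then Collector J 19250 credits, then Collector L 17000 credits, then Collector W 11000 credits, then Collector M 10500 credits.
Collector S has the top bid and wins; the price is the second-highest bid, 19250 credits.
Collector S's payoff = 3250 credits − 19250 credits = -16000 credits. All other bidders lose, so their payoff is 0.

Collector M 0 credits, Collector J 0 credits, Collector L 0 credits, Collector W 0 credits, Collector S -16000 credits.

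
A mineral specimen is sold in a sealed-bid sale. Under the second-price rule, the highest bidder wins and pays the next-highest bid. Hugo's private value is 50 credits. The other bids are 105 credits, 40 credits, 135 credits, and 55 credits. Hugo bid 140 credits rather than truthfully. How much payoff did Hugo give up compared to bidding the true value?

Payoff forgone: 85 credits.

The highest competing bid is 135 credits.
Bidding truthfully at 50 credits: the top bid is 135 credits (a rival), so Hugo loses. Payoff = 0 credits.
Bidding 140 credits: Hugo has the top bid, wins, and pays the second-highest bid 135 credits. Payoff = 50 credits − 135 credits = -85 credits.
Regret = truthful payoff − actual payoff = 0 credits − -85 credits = 85 credits.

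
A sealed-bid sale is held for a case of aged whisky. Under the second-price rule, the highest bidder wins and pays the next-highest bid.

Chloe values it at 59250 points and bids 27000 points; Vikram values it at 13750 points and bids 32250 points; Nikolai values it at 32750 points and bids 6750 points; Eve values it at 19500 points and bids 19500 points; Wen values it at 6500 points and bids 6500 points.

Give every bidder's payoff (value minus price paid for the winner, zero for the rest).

Ordered from highest: Vikram 32250 points, then Chloe 27000 points, then Eve 19500 points, then Nikolai 6750 points, then Wen 6500 points.
Vikram has the top bid and wins; the price is the second-highest bid, 27000 points.
Vikram's payoff = 13750 points − 27000 points = -13250 points. All other bidders lose, so their payoff is 0.

Payoffs: Chloe 0 points, Vikram -13250 points, Nikolai 0 points, Eve 0 points, Wen 0 points.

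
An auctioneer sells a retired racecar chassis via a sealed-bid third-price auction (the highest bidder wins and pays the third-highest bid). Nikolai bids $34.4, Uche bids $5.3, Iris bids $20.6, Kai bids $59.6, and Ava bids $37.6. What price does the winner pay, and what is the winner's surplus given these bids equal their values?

Ranking the bids: Kai $59.6; Ava $37.6; Nikolai $34.4; Iris $20.6; Uche $5.3.
Kai is the highest bidder, so Kai wins.
Under the third-price rule, the price is the third-highest bid: $34.4.
Surplus = $59.6 − $34.4 = $25.2.

Price $34.4; surplus $25.2.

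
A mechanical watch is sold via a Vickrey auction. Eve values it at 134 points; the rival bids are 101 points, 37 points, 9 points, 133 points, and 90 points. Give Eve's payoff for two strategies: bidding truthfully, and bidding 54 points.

The highest competing bid is 133 points.
Bidding truthfully at 134 points: Eve has the top bid, wins, and pays the second-highest bid 133 points. Payoff = 134 points − 133 points = 1 points.
Bidding 54 points: the top bid is 133 points (a rival), so Eve loses. Payoff = 0 points.

(a) 1 points  (b) 0 points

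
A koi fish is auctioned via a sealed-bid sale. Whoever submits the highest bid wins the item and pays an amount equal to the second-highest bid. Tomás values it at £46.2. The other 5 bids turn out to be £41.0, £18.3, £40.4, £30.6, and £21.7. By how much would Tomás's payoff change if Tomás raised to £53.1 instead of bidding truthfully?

Change in payoff: £0.0.

The highest competing bid is £41.0.
Bidding truthfully at £46.2: Tomás has the top bid, wins, and pays the second-highest bid £41.0. Payoff = £46.2 − £41.0 = £5.2.
Bidding £53.1: Tomás has the top bid, wins, and pays the second-highest bid £41.0. Payoff = £46.2 − £41.0 = £5.2.
Change = £5.2 − £5.2 = £0.0.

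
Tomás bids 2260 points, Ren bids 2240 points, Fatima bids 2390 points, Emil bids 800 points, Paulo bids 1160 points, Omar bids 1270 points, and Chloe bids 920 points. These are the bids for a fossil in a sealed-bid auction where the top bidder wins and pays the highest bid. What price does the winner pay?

Ranking the bids: Fatima 2390 points, then Tomás 2260 points, then Ren 2240 points, then Omar 1270 points, then Paulo 1160 points, then Chloe 920 points, then Emil 800 points.
Fatima is the highest bidder, so Fatima wins.
Under the first-price rule, the price is the highest bid: 2390 points.

The winner pays 2390 points.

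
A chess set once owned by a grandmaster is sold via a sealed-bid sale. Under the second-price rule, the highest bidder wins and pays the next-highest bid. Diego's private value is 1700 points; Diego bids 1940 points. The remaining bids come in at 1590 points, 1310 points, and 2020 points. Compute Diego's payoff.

Highest competing bid: 2020 points.
Diego's bid 1940 points is not the highest, so Diego loses, pays nothing, and earns zero payoff.

Diego's payoff: 0 points.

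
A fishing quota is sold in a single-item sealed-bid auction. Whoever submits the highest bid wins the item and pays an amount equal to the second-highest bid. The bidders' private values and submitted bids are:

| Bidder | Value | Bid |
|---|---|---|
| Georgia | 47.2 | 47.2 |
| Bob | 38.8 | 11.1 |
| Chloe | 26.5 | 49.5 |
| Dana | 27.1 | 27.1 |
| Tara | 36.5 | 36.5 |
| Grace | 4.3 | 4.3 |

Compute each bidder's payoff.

Payoffs: Georgia 0.0, Bob 0.0, Chloe -20.7, Dana 0.0, Tara 0.0, Grace 0.0.

Bids in descending order: Chloe 49.5 > Georgia 47.2 > Tara 36.5 > Dana 27.1 > Bob 11.1 > Grace 4.3.
Chloe has the top bid and wins; the price is the second-highest bid, 47.2.
Chloe's payoff = 26.5 − 47.2 = -20.7. All other bidders lose, so their payoff is 0.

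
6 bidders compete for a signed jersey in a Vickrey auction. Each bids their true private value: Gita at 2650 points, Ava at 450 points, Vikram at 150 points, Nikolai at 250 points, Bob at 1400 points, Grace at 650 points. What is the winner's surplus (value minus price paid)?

Ranking the bids: Gita 2650 points, then Bob 1400 points, then Grace 650 points, then Ava 450 points, then Nikolai 250 points, then Vikram 150 points.
Gita wins with the top bid and pays the second-highest, 1400 points.
Surplus = 2650 points − 1400 points = 1250 points.

Winner's surplus: 1250 points.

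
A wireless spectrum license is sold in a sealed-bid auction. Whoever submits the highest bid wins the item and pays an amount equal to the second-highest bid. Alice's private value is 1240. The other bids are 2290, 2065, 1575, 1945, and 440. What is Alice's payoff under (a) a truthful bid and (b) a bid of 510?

Truthful: 0; alternative: 0.

The highest competing bid is 2290.
Bidding truthfully at 1240: the top bid is 2290 (a rival), so Alice loses. Payoff = 0.
Bidding 510: the top bid is 2290 (a rival), so Alice loses. Payoff = 0.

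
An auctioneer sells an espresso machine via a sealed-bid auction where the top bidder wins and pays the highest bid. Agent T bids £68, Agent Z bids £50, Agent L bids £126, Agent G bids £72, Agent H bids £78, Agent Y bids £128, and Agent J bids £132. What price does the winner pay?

The winner pays £132.

Ranking the bids: Agent J £132; Agent Y £128; Agent L £126; Agent H £78; Agent G £72; Agent T £68; Agent Z £50.
Agent J is the highest bidder, so Agent J wins.
Under the first-price rule, the price is the highest bid: £132.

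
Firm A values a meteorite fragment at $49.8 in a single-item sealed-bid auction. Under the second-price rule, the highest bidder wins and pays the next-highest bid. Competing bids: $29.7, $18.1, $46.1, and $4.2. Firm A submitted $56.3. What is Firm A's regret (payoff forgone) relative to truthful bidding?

Regret: $0.0.

The highest competing bid is $46.1.
Bidding truthfully at $49.8: Firm A has the top bid, wins, and pays the second-highest bid $46.1. Payoff = $49.8 − $46.1 = $3.7.
Bidding $56.3: Firm A has the top bid, wins, and pays the second-highest bid $46.1. Payoff = $49.8 − $46.1 = $3.7.
Regret = truthful payoff − actual payoff = $3.7 − $3.7 = $0.0.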